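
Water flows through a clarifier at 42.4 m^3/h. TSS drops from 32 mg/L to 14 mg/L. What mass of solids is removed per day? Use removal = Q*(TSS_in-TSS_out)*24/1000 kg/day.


Concentration drop: TSS_in - TSS_out = 32 - 14 = 18 mg/L
Hourly solids removed = Q * dTSS = 42.4 m^3/h * 18 mg/L = 763.2 g/h  (m^3/h * mg/L = g/h)
Daily solids removed = 763.2 * 24 = 18316.8 g/day
Convert g to kg: 18316.8 / 1000 = 18.3168 kg/day

18.3168 kg/day


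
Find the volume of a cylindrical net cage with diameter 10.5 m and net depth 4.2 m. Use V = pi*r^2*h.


r = d/2 = 10.5/2 = 5.25 m
Base area = pi*r^2 = pi*5.25^2 = 86.590148 m^2
Volume = 86.590148 * 4.2 = 363.679 m^3

363.679 m^3


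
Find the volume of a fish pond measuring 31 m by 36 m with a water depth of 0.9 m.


Base area = L * W = 31 * 36 = 1116 m^2
Volume = area * depth = 1116 * 0.9 = 1004.4 m^3

1004.4 m^3


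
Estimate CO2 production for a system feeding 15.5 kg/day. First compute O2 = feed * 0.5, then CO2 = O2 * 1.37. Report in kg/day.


O2 = 15.5 * 0.5 = 7.75
CO2 = 7.75 * 1.37 = 10.6175

10.6175 kg/day


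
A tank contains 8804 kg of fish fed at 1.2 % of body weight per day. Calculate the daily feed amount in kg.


Feeding rate fraction = 1.2% / 100 = 0.012
Daily feed = 8804 kg * 0.012 = 105.648 kg/day

105.648 kg/day


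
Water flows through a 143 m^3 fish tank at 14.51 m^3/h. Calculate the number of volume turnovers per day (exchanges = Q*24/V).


Daily flow volume = 14.51 m^3/h * 24 h = 348.24 m^3/day
Exchanges = daily flow / tank volume = 348.24 / 143 = 2.43524 exchanges/day

2.43524 exchanges/day


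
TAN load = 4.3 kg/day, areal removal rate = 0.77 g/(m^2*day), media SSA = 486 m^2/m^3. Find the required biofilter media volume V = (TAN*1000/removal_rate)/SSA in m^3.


A = 4.3*1000 / 0.77 = 5584.4156 m^2
V = 5584.4156 / 486 = 11.4906

11.4906 m^3


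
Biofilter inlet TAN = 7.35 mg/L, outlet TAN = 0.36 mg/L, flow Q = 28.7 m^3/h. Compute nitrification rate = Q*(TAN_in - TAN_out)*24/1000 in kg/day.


Concentration drop: TAN_in - TAN_out = 7.35 - 0.36 = 6.99 mg/L
Hourly TAN removed = Q * dTAN = 28.7 m^3/h * 6.99 mg/L = 200.613 g/h  (m^3/h * mg/L = g/h)
Daily TAN removed = 200.613 * 24 = 4814.712 g/day
Convert to kg/day: 4814.712 / 1000 = 4.814712 kg/day

4.814712 kg/day


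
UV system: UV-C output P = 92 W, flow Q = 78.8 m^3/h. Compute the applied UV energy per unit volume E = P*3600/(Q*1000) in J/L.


Energy delivered per hour = 92 W * 3600 s = 331200 J/h
Volume treated per hour = 78.8 m^3/h * 1000 = 78800 L/h
dose = 331200 / 78800 = 4.20305 J/L

4.20305 J/L


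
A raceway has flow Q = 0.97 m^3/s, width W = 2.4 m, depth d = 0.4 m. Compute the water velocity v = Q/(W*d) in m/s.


Cross-sectional area = W * d = 2.4 * 0.4 = 0.96 m^2
Velocity = Q / A = 0.97 / 0.96 = 1.01042 m/s

1.01042 m/s


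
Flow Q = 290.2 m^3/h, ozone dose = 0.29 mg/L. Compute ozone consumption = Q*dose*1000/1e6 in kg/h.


O3 demand (mg/h) = Q * dose * 1000 = 290.2 * 0.29 * 1000 = 84158 mg/h
Convert mg to kg: 84158 / 1e6 = 0.084158 kg/h

0.084158 kg/h


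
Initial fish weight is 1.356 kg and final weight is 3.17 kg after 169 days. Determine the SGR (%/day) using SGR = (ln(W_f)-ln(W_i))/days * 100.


ln(W_f) = ln(3.17) = 1.1537316
ln(W_i) = ln(1.356) = 0.30453919
ln(W_f) - ln(W_i) = 1.1537316 - 0.30453919 = 0.84919241
SGR = 0.84919241 / 169 * 100 = 0.502481 %/day

0.502481 %/day


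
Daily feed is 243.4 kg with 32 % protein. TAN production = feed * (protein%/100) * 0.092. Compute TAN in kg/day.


Protein in feed = 243.4 * 32/100 = 77.888 kg/day
TAN = protein * 0.092 = 77.888 * 0.092 = 7.165696 kg/day

7.165696 kg/day


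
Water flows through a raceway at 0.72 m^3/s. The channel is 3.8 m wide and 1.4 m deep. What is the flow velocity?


Cross-sectional area = W * d = 3.8 * 1.4 = 5.32 m^2
Velocity = Q / A = 0.72 / 5.32 = 0.135338 m/s

0.135338 m/s


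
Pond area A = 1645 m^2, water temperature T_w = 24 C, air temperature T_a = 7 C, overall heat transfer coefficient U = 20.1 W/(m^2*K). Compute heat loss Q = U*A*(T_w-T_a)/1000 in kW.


Temperature difference dT = 24 - 7 = 17 K
Heat loss (W) = U * A * dT = 20.1 * 1645 * 17 = 562096.5 W
Convert to kW: 562096.5 / 1000 = 562.0965 kW

562.0965 kW


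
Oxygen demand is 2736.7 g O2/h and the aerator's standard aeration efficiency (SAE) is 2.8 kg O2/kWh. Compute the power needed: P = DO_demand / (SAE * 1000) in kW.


SAE in g O2/kWh = 2.8 * 1000 = 2800 g/kWh
P = DO_demand / SAE_g = 2736.7 / 2800 = 0.977393 kW

0.977393 kW


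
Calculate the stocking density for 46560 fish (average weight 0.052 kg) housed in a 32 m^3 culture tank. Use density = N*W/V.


Total biomass = 46560 fish * 0.052 kg = 2421.12 kg
Density = total biomass / volume = 2421.12 / 32 = 75.66 kg/m^3

75.66 kg/m^3


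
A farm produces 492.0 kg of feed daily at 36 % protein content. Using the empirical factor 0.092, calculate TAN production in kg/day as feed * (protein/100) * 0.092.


Protein in feed = 492.0 * 36/100 = 177.12 kg/day
TAN = protein * 0.092 = 177.12 * 0.092 = 16.29504 kg/day

16.29504 kg/day


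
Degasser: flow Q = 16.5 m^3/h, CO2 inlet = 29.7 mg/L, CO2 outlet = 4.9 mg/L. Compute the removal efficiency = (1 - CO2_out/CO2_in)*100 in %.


CO2_out / CO2_in = 4.9 / 29.7 = 0.16498316
Fraction remaining = 0.16498316
efficiency = (1 - 0.16498316) * 100 = 83.5017 %

83.5017 %


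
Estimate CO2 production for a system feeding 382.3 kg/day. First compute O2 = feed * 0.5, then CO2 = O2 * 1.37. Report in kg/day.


O2 = 382.3 * 0.5 = 191.15
CO2 = 191.15 * 1.37 = 261.8755

261.8755 kg/day


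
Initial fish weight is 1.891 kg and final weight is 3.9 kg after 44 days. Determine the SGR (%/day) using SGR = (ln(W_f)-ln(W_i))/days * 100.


ln(W_f) = ln(3.9) = 1.3609766
ln(W_i) = ln(1.891) = 0.63710579
ln(W_f) - ln(W_i) = 1.3609766 - 0.63710579 = 0.72387081
SGR = 0.72387081 / 44 * 100 = 1.64516 %/day

1.64516 %/day


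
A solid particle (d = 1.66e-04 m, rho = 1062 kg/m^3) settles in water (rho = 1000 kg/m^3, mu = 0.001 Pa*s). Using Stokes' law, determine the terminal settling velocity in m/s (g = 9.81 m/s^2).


Density difference: rho_p - rho_f = 1062 - 1000 = 62 kg/m^3
d^2 = (1.66e-04)^2 = 2.7556e-08 m^2
Numerator = (rho_p - rho_f) * g * d^2 = 62 * 9.81 * 2.7556e-08 = 1.676011e-05
Denominator = 18 * mu = 18 * 0.001 = 0.018
v_s = 1.676011e-05 / 0.018 = 9.31117e-04 m/s
Check: Re = rho_f * v_s * d / mu = 1000 * 9.31117e-04 * 1.66e-04 / 0.001 = 0.155 < 1, so Stokes' law applies.

9.31117e-04 m/s


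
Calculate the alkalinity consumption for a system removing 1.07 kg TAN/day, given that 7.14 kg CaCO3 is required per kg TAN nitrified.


Alkalinity factor: 7.14 kg CaCO3 consumed per kg TAN nitrified
alk = 1.07 kg TAN * 7.14 = 7.6398 kg CaCO3/day

7.6398 kg CaCO3/day


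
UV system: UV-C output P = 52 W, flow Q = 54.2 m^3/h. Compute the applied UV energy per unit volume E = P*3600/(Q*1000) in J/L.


Energy delivered per hour = 52 W * 3600 s = 187200 J/h
Volume treated per hour = 54.2 m^3/h * 1000 = 54200 L/h
dose = 187200 / 54200 = 3.45387 J/L

3.45387 J/L


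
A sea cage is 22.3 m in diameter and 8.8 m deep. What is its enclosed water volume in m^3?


r = d/2 = 22.3/2 = 11.15 m
Base area = pi*r^2 = pi*11.15^2 = 390.57065 m^2
Volume = 390.57065 * 8.8 = 3437.02 m^3

3437.02 m^3


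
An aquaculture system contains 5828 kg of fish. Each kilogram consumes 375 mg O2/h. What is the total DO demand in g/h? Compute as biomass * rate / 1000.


Total O2 consumption (mg/h) = 5828 kg * 375 mg/(kg*h) = 2185500 mg/h
Convert to g/h: 2185500 / 1000 = 2185.5 g/h

2185.5 g/h


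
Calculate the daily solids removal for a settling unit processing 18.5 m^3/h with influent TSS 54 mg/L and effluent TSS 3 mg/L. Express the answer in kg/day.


Concentration drop: TSS_in - TSS_out = 54 - 3 = 51 mg/L
Hourly solids removed = Q * dTSS = 18.5 m^3/h * 51 mg/L = 943.5 g/h  (m^3/h * mg/L = g/h)
Daily solids removed = 943.5 * 24 = 22644 g/day
Convert g to kg: 22644 / 1000 = 22.644 kg/day

22.644 kg/day


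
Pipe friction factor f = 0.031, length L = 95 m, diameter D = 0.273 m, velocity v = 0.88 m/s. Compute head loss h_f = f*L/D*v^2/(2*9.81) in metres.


v^2 = 0.88^2 = 0.7744 m^2/s^2
L/D = 95/0.273 = 347.98535
h_f = f*(L/D)*v^2/(2g) = 0.031 * 347.98535 * 0.7744 / 19.62 = 0.425784 m

0.425784 m


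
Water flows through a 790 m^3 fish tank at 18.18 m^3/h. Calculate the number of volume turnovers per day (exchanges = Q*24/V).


Daily flow volume = 18.18 m^3/h * 24 h = 436.32 m^3/day
Exchanges = daily flow / tank volume = 436.32 / 790 = 0.552304 exchanges/day

0.552304 exchanges/day


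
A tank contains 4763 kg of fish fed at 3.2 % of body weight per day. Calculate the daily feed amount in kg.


Feeding rate fraction = 3.2% / 100 = 0.032
Daily feed = 4763 kg * 0.032 = 152.416 kg/day

152.416 kg/day


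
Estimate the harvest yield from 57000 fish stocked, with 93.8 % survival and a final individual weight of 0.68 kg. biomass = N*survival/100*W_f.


Survivors = 57000 * 93.8/100 = 53466 fish
Harvest biomass = survivors * W_f = 53466 * 0.68 = 36356.88 kg

36356.88 kg


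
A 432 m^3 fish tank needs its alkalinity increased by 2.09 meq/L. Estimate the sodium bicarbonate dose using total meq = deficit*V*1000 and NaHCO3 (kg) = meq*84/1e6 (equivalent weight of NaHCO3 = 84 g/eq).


Tank volume in L = 432 m^3 * 1000 = 432000 L
Total meq required = 2.09 meq/L * 432000 L = 902880 meq
NaHCO3 mass = 902880 meq * 84 mg/meq / 1e6 = 75.8419 kg

75.8419 kg


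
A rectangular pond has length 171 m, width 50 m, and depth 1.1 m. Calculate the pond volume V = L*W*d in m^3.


Base area = L * W = 171 * 50 = 8550 m^2
Volume = area * depth = 8550 * 1.1 = 9405 m^3

9405 m^3


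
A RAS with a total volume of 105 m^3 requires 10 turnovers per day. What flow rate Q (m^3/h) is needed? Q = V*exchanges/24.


Daily recirculation volume = 105 m^3 * 10 = 1050 m^3/day
Flow rate Q = daily volume / 24 h = 1050 / 24 = 43.75 m^3/h

43.75 m^3/h


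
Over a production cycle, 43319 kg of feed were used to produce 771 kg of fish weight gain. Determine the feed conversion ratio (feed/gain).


FCR = feed consumed / weight gained
FCR = 43319 kg / 771 kg = 56.1855

56.1855


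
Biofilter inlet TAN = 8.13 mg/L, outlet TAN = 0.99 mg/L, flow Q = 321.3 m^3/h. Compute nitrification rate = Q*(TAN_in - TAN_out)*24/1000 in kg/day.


Concentration drop: TAN_in - TAN_out = 8.13 - 0.99 = 7.14 mg/L
Hourly TAN removed = Q * dTAN = 321.3 m^3/h * 7.14 mg/L = 2294.082 g/h  (m^3/h * mg/L = g/h)
Daily TAN removed = 2294.082 * 24 = 55057.968 g/day
Convert to kg/day: 55057.968 / 1000 = 55.057968 kg/day

55.057968 kg/day


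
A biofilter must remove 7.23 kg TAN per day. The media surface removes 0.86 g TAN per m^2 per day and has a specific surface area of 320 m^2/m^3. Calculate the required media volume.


A = 7.23*1000 / 0.86 = 8406.9767 m^2
V = 8406.9767 / 320 = 26.2718

26.2718 m^3


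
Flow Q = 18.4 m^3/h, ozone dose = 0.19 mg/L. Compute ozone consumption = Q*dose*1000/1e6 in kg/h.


O3 demand (mg/h) = Q * dose * 1000 = 18.4 * 0.19 * 1000 = 3496 mg/h
Convert mg to kg: 3496 / 1e6 = 0.003496 kg/h

0.003496 kg/h


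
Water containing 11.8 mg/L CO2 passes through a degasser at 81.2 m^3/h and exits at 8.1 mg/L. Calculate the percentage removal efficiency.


CO2_out / CO2_in = 8.1 / 11.8 = 0.68644068
Fraction remaining = 0.68644068
efficiency = (1 - 0.68644068) * 100 = 31.3559 %

31.3559 %


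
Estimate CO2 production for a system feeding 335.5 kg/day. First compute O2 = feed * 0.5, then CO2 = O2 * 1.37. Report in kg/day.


O2 = 335.5 * 0.5 = 167.75
CO2 = 167.75 * 1.37 = 229.8175

229.8175 kg/day


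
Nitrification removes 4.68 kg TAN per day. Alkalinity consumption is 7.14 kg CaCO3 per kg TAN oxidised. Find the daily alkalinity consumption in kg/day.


Alkalinity factor: 7.14 kg CaCO3 consumed per kg TAN nitrified
alk = 4.68 kg TAN * 7.14 = 33.4152 kg CaCO3/day

33.4152 kg CaCO3/day


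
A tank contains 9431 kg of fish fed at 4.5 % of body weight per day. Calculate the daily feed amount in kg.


Feeding rate fraction = 4.5% / 100 = 0.045
Daily feed = 9431 kg * 0.045 = 424.395 kg/day

424.395 kg/day


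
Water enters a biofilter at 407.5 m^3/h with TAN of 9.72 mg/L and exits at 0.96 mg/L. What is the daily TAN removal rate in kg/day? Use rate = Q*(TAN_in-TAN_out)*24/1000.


Concentration drop: TAN_in - TAN_out = 9.72 - 0.96 = 8.76 mg/L
Hourly TAN removed = Q * dTAN = 407.5 m^3/h * 8.76 mg/L = 3569.7 g/h  (m^3/h * mg/L = g/h)
Daily TAN removed = 3569.7 * 24 = 85672.8 g/day
Convert to kg/day: 85672.8 / 1000 = 85.6728 kg/day

85.6728 kg/day


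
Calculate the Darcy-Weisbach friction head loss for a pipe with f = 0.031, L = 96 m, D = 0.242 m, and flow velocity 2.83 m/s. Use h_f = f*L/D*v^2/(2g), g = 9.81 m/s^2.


v^2 = 2.83^2 = 8.0089 m^2/s^2
L/D = 96/0.242 = 396.69421
h_f = f*(L/D)*v^2/(2g) = 0.031 * 396.69421 * 8.0089 / 19.62 = 5.01986 m

5.01986 m


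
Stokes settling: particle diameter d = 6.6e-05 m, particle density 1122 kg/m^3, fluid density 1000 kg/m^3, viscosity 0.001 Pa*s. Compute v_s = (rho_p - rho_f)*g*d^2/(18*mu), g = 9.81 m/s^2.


Density difference: rho_p - rho_f = 1122 - 1000 = 122 kg/m^3
d^2 = (6.6e-05)^2 = 4.356e-09 m^2
Numerator = (rho_p - rho_f) * g * d^2 = 122 * 9.81 * 4.356e-09 = 5.2133479e-06
Denominator = 18 * mu = 18 * 0.001 = 0.018
v_s = 5.2133479e-06 / 0.018 = 2.8963e-04 m/s
Check: Re = rho_f * v_s * d / mu = 1000 * 2.8963e-04 * 6.6e-05 / 0.001 = 0.0191 < 1, so Stokes' law applies.

2.8963e-04 m/s


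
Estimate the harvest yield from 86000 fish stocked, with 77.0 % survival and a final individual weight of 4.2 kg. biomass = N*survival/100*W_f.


Survivors = 86000 * 77.0/100 = 66220 fish
Harvest biomass = survivors * W_f = 66220 * 4.2 = 278124 kg

278124 kg


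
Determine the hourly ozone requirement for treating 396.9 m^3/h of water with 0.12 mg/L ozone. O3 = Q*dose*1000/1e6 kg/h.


O3 demand (mg/h) = Q * dose * 1000 = 396.9 * 0.12 * 1000 = 47628 mg/h
Convert mg to kg: 47628 / 1e6 = 0.047628 kg/h

0.047628 kg/h


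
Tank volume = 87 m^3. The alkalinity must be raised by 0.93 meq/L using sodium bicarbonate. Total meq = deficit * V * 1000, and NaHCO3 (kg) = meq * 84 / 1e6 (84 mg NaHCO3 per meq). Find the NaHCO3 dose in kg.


Tank volume in L = 87 m^3 * 1000 = 87000 L
Total meq required = 0.93 meq/L * 87000 L = 80910 meq
NaHCO3 mass = 80910 meq * 84 mg/meq / 1e6 = 6.79644 kg

6.79644 kg


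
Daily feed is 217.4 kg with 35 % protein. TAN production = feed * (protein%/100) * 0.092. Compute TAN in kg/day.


Protein in feed = 217.4 * 35/100 = 76.09 kg/day
TAN = protein * 0.092 = 76.09 * 0.092 = 7.00028 kg/day

7.00028 kg/day


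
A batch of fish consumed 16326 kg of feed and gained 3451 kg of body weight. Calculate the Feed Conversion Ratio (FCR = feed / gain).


FCR = feed consumed / weight gained
FCR = 16326 kg / 3451 kg = 4.7308

4.7308


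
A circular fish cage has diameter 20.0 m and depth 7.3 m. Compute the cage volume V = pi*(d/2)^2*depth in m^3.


r = d/2 = 20.0/2 = 10 m
Base area = pi*r^2 = pi*10^2 = 314.15927 m^2
Volume = 314.15927 * 7.3 = 2293.36 m^3

2293.36 m^3


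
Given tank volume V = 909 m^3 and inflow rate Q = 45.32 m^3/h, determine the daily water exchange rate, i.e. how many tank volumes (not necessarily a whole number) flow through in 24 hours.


Daily flow volume = 45.32 m^3/h * 24 h = 1087.68 m^3/day
Exchanges = daily flow / tank volume = 1087.68 / 909 = 1.19657 exchanges/day

1.19657 exchanges/day


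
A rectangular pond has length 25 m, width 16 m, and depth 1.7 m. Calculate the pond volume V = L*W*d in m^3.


Base area = L * W = 25 * 16 = 400 m^2
Volume = area * depth = 400 * 1.7 = 680 m^3

680 m^3


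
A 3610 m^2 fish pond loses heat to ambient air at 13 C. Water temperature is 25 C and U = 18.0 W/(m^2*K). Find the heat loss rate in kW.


Temperature difference dT = 25 - 13 = 12 K
Heat loss (W) = U * A * dT = 18.0 * 3610 * 12 = 779760 W
Convert to kW: 779760 / 1000 = 779.76 kW

779.76 kW


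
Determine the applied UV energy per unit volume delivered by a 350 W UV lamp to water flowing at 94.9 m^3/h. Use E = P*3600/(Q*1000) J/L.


Energy delivered per hour = 350 W * 3600 s = 1260000 J/h
Volume treated per hour = 94.9 m^3/h * 1000 = 94900 L/h
dose = 1260000 / 94900 = 13.2771 J/L

13.2771 J/L


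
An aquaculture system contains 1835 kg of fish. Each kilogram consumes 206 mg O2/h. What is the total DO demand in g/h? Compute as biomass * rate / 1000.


Total O2 consumption (mg/h) = 1835 kg * 206 mg/(kg*h) = 378010 mg/h
Convert to g/h: 378010 / 1000 = 378.01 g/h

378.01 g/h


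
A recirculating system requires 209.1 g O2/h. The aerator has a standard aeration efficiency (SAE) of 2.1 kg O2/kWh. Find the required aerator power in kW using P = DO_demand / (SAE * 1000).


SAE in g O2/kWh = 2.1 * 1000 = 2100 g/kWh
P = DO_demand / SAE_g = 209.1 / 2100 = 0.0995714 kW

0.0995714 kW


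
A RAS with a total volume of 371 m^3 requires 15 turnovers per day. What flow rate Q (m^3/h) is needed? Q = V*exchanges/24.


Daily recirculation volume = 371 m^3 * 15 = 5565 m^3/day
Flow rate Q = daily volume / 24 h = 5565 / 24 = 231.875 m^3/h

231.875 m^3/h


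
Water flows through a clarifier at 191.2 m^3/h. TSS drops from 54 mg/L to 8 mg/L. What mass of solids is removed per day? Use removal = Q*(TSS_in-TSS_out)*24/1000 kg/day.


Concentration drop: TSS_in - TSS_out = 54 - 8 = 46 mg/L
Hourly solids removed = Q * dTSS = 191.2 m^3/h * 46 mg/L = 8795.2 g/h  (m^3/h * mg/L = g/h)
Daily solids removed = 8795.2 * 24 = 211084.8 g/day
Convert g to kg: 211084.8 / 1000 = 211.0848 kg/day

211.0848 kg/day


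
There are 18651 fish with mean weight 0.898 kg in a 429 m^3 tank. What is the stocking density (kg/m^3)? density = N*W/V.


Total biomass = 18651 fish * 0.898 kg = 16748.598 kg
Density = total biomass / volume = 16748.598 / 429 = 39.041 kg/m^3

39.041 kg/m^3


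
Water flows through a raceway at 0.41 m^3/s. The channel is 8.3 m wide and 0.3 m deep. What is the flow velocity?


Cross-sectional area = W * d = 8.3 * 0.3 = 2.49 m^2
Velocity = Q / A = 0.41 / 2.49 = 0.164659 m/s

0.164659 m/s


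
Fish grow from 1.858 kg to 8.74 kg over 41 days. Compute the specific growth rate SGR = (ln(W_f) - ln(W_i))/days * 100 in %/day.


ln(W_f) = ln(8.74) = 2.1679102
ln(W_i) = ln(1.858) = 0.61950064
ln(W_f) - ln(W_i) = 2.1679102 - 0.61950064 = 1.5484096
SGR = 1.5484096 / 41 * 100 = 3.77661 %/day

3.77661 %/day


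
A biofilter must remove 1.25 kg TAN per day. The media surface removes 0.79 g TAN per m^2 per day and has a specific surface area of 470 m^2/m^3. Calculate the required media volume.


A = 1.25*1000 / 0.79 = 1582.2785 m^2
V = 1582.2785 / 470 = 3.36655

3.36655 m^3


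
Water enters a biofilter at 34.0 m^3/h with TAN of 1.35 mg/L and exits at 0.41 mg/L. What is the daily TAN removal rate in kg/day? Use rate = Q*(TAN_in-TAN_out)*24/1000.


Concentration drop: TAN_in - TAN_out = 1.35 - 0.41 = 0.94 mg/L
Hourly TAN removed = Q * dTAN = 34.0 m^3/h * 0.94 mg/L = 31.96 g/h  (m^3/h * mg/L = g/h)
Daily TAN removed = 31.96 * 24 = 767.04 g/day
Convert to kg/day: 767.04 / 1000 = 0.76704 kg/day

0.76704 kg/day


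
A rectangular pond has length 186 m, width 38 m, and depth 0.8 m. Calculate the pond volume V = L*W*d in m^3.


Base area = L * W = 186 * 38 = 7068 m^2
Volume = area * depth = 7068 * 0.8 = 5654.4 m^3

5654.4 m^3


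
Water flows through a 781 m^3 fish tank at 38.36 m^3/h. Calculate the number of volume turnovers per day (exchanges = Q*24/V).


Daily flow volume = 38.36 m^3/h * 24 h = 920.64 m^3/day
Exchanges = daily flow / tank volume = 920.64 / 781 = 1.1788 exchanges/day

1.1788 exchanges/day


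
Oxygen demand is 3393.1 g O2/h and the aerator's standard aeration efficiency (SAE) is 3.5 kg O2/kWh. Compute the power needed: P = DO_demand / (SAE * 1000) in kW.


SAE in g O2/kWh = 3.5 * 1000 = 3500 g/kWh
P = DO_demand / SAE_g = 3393.1 / 3500 = 0.969457 kW

0.969457 kW


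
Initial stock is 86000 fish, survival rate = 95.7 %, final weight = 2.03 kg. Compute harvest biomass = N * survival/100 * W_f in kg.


Survivors = 86000 * 95.7/100 = 82302 fish
Harvest biomass = survivors * W_f = 82302 * 2.03 = 167073.06 kg

167073.06 kg


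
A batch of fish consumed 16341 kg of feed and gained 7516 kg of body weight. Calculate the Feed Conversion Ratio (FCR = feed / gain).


FCR = feed consumed / weight gained
FCR = 16341 kg / 7516 kg = 2.17416

2.17416


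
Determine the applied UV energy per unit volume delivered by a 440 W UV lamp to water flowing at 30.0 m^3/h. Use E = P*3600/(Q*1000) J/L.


Energy delivered per hour = 440 W * 3600 s = 1584000 J/h
Volume treated per hour = 30.0 m^3/h * 1000 = 30000 L/h
dose = 1584000 / 30000 = 52.8 J/L

52.8 J/L


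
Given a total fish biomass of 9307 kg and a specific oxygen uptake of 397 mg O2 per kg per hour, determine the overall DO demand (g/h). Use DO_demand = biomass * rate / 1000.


Total O2 consumption (mg/h) = 9307 kg * 397 mg/(kg*h) = 3694879 mg/h
Convert to g/h: 3694879 / 1000 = 3694.879 g/h

3694.879 g/h


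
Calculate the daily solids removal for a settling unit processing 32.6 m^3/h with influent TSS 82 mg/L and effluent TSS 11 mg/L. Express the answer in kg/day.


Concentration drop: TSS_in - TSS_out = 82 - 11 = 71 mg/L
Hourly solids removed = Q * dTSS = 32.6 m^3/h * 71 mg/L = 2314.6 g/h  (m^3/h * mg/L = g/h)
Daily solids removed = 2314.6 * 24 = 55550.4 g/day
Convert g to kg: 55550.4 / 1000 = 55.5504 kg/day

55.5504 kg/day


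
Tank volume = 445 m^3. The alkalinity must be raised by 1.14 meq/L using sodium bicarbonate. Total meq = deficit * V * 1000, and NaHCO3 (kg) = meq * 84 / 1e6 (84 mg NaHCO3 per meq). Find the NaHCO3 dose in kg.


Tank volume in L = 445 m^3 * 1000 = 445000 L
Total meq required = 1.14 meq/L * 445000 L = 507300 meq
NaHCO3 mass = 507300 meq * 84 mg/meq / 1e6 = 42.6132 kg

42.6132 kg


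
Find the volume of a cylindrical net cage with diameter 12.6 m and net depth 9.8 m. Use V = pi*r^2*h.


r = d/2 = 12.6/2 = 6.3 m
Base area = pi*r^2 = pi*6.3^2 = 124.68981 m^2
Volume = 124.68981 * 9.8 = 1221.96 m^3

1221.96 m^3


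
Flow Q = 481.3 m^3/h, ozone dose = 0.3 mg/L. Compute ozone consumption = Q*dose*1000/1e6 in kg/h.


O3 demand (mg/h) = Q * dose * 1000 = 481.3 * 0.3 * 1000 = 144390 mg/h
Convert mg to kg: 144390 / 1e6 = 0.14439 kg/h

0.14439 kg/h


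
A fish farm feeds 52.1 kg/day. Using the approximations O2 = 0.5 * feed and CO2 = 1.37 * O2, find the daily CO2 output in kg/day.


O2 = 52.1 * 0.5 = 26.05
CO2 = 26.05 * 1.37 = 35.6885

35.6885 kg/day


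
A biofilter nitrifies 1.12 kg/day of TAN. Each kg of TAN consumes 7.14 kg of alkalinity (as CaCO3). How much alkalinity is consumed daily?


Alkalinity factor: 7.14 kg CaCO3 consumed per kg TAN nitrified
alk = 1.12 kg TAN * 7.14 = 7.9968 kg CaCO3/day

7.9968 kg CaCO3/day


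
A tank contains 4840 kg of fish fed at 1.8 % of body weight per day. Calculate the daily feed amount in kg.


Feeding rate fraction = 1.8% / 100 = 0.018
Daily feed = 4840 kg * 0.018 = 87.12 kg/day

87.12 kg/day


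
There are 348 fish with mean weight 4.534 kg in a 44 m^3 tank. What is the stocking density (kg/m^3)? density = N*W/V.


Total biomass = 348 fish * 4.534 kg = 1577.832 kg
Density = total biomass / volume = 1577.832 / 44 = 35.8598 kg/m^3

35.8598 kg/m^3


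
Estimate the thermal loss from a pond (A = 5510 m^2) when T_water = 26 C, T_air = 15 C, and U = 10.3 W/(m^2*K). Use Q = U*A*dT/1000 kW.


Temperature difference dT = 26 - 15 = 11 K
Heat loss (W) = U * A * dT = 10.3 * 5510 * 11 = 624283 W
Convert to kW: 624283 / 1000 = 624.283 kW

624.283 kW


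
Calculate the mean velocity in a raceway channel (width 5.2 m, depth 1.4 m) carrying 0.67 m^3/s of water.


Cross-sectional area = W * d = 5.2 * 1.4 = 7.28 m^2
Velocity = Q / A = 0.67 / 7.28 = 0.092033 m/s

0.092033 m/s


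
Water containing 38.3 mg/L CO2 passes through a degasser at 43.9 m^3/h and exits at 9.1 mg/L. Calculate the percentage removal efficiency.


CO2_out / CO2_in = 9.1 / 38.3 = 0.23759791
Fraction remaining = 0.23759791
efficiency = (1 - 0.23759791) * 100 = 76.2402 %

76.2402 %


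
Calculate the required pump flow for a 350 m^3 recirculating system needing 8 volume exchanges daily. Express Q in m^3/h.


Daily recirculation volume = 350 m^3 * 8 = 2800 m^3/day
Flow rate Q = daily volume / 24 h = 2800 / 24 = 116.667 m^3/h

116.667 m^3/h


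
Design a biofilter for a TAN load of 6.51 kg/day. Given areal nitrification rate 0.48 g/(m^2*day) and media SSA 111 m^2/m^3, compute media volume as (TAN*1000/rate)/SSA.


A = 6.51*1000 / 0.48 = 13562.5 m^2
V = 13562.5 / 111 = 122.185

122.185 m^3


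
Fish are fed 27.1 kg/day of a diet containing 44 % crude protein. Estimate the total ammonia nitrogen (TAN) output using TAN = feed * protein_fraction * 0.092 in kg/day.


Protein in feed = 27.1 * 44/100 = 11.924 kg/day
TAN = protein * 0.092 = 11.924 * 0.092 = 1.097008 kg/day

1.097008 kg/day


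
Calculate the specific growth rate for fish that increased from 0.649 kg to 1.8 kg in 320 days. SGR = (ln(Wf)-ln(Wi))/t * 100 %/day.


ln(W_f) = ln(1.8) = 0.58778666
ln(W_i) = ln(0.649) = -0.43232256
ln(W_f) - ln(W_i) = 0.58778666 - -0.43232256 = 1.0201092
SGR = 1.0201092 / 320 * 100 = 0.318784 %/day

0.318784 %/day


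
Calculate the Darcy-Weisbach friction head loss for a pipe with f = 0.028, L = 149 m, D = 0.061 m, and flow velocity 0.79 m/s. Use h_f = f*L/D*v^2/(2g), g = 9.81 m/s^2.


v^2 = 0.79^2 = 0.6241 m^2/s^2
L/D = 149/0.061 = 2442.623
h_f = f*(L/D)*v^2/(2g) = 0.028 * 2442.623 * 0.6241 / 19.62 = 2.17555 m

2.17555 m


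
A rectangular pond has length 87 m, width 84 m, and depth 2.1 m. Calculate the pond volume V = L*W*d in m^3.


Base area = L * W = 87 * 84 = 7308 m^2
Volume = area * depth = 7308 * 2.1 = 15346.8 m^3

15346.8 m^3


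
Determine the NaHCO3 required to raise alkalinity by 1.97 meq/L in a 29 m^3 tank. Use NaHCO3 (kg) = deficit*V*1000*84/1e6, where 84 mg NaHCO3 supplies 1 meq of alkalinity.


Tank volume in L = 29 m^3 * 1000 = 29000 L
Total meq required = 1.97 meq/L * 29000 L = 57130 meq
NaHCO3 mass = 57130 meq * 84 mg/meq / 1e6 = 4.79892 kg

4.79892 kg


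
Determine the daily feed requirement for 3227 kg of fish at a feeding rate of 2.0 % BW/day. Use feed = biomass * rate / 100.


Feeding rate fraction = 2.0% / 100 = 0.02
Daily feed = 3227 kg * 0.02 = 64.54 kg/day

64.54 kg/day


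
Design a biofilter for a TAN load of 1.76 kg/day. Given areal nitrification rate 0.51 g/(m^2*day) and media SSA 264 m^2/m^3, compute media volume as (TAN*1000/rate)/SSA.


A = 1.76*1000 / 0.51 = 3450.9804 m^2
V = 3450.9804 / 264 = 13.0719

13.0719 m^3


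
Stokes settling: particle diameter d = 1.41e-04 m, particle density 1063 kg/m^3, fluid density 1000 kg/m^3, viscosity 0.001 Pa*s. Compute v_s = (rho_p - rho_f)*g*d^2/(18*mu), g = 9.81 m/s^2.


Density difference: rho_p - rho_f = 1063 - 1000 = 63 kg/m^3
d^2 = (1.41e-04)^2 = 1.9881e-08 m^2
Numerator = (rho_p - rho_f) * g * d^2 = 63 * 9.81 * 1.9881e-08 = 1.2287054e-05
Denominator = 18 * mu = 18 * 0.001 = 0.018
v_s = 1.2287054e-05 / 0.018 = 6.82614e-04 m/s
Check: Re = rho_f * v_s * d / mu = 1000 * 6.82614e-04 * 1.41e-04 / 0.001 = 0.0962 < 1, so Stokes' law applies.

6.82614e-04 m/s


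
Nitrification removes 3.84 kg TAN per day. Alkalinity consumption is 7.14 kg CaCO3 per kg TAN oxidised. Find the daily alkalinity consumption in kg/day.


Alkalinity factor: 7.14 kg CaCO3 consumed per kg TAN nitrified
alk = 3.84 kg TAN * 7.14 = 27.4176 kg CaCO3/day

27.4176 kg CaCO3/day


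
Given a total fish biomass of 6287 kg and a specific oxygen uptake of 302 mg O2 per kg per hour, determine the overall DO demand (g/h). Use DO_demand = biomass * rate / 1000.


Total O2 consumption (mg/h) = 6287 kg * 302 mg/(kg*h) = 1898674 mg/h
Convert to g/h: 1898674 / 1000 = 1898.674 g/h

1898.674 g/h


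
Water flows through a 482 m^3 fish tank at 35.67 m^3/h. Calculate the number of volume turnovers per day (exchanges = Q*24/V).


Daily flow volume = 35.67 m^3/h * 24 h = 856.08 m^3/day
Exchanges = daily flow / tank volume = 856.08 / 482 = 1.7761 exchanges/day

1.7761 exchanges/day


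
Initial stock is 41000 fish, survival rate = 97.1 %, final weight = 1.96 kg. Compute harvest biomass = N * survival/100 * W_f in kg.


Survivors = 41000 * 97.1/100 = 39811 fish
Harvest biomass = survivors * W_f = 39811 * 1.96 = 78029.56 kg

78029.56 kg


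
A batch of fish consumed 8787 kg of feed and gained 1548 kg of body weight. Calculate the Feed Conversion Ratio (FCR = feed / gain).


FCR = feed consumed / weight gained
FCR = 8787 kg / 1548 kg = 5.67636

5.67636


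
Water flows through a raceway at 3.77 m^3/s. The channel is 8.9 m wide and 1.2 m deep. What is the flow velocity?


Cross-sectional area = W * d = 8.9 * 1.2 = 10.68 m^2
Velocity = Q / A = 3.77 / 10.68 = 0.352996 m/s

0.352996 m/s


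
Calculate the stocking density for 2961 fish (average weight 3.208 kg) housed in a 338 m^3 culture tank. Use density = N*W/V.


Total biomass = 2961 fish * 3.208 kg = 9498.888 kg
Density = total biomass / volume = 9498.888 / 338 = 28.1032 kg/m^3

28.1032 kg/m^3


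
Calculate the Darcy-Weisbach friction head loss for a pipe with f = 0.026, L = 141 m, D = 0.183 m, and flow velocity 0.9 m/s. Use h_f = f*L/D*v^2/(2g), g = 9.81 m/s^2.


v^2 = 0.9^2 = 0.81 m^2/s^2
L/D = 141/0.183 = 770.4918
h_f = f*(L/D)*v^2/(2g) = 0.026 * 770.4918 * 0.81 / 19.62 = 0.827042 m

0.827042 m


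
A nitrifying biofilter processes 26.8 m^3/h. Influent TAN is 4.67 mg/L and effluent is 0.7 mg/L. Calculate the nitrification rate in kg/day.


Concentration drop: TAN_in - TAN_out = 4.67 - 0.7 = 3.97 mg/L
Hourly TAN removed = Q * dTAN = 26.8 m^3/h * 3.97 mg/L = 106.396 g/h  (m^3/h * mg/L = g/h)
Daily TAN removed = 106.396 * 24 = 2553.504 g/day
Convert to kg/day: 2553.504 / 1000 = 2.553504 kg/day

2.553504 kg/day


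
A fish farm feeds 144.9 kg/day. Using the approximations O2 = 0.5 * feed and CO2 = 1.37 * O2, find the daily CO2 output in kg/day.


O2 = 144.9 * 0.5 = 72.45
CO2 = 72.45 * 1.37 = 99.2565

99.2565 kg/day


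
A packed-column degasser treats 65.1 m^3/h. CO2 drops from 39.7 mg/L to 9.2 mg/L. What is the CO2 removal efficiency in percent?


CO2_out / CO2_in = 9.2 / 39.7 = 0.23173804
Fraction remaining = 0.23173804
efficiency = (1 - 0.23173804) * 100 = 76.8262 %

76.8262 %


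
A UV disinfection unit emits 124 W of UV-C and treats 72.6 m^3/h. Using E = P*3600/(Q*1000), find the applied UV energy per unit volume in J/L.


Energy delivered per hour = 124 W * 3600 s = 446400 J/h
Volume treated per hour = 72.6 m^3/h * 1000 = 72600 L/h
dose = 446400 / 72600 = 6.14876 J/L

6.14876 J/L


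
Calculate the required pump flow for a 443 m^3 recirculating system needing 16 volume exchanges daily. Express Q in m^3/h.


Daily recirculation volume = 443 m^3 * 16 = 7088 m^3/day
Flow rate Q = daily volume / 24 h = 7088 / 24 = 295.333 m^3/h

295.333 m^3/h


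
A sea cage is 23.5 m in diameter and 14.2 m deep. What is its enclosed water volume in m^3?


r = d/2 = 23.5/2 = 11.75 m
Base area = pi*r^2 = pi*11.75^2 = 433.73614 m^2
Volume = 433.73614 * 14.2 = 6159.05 m^3

6159.05 m^3


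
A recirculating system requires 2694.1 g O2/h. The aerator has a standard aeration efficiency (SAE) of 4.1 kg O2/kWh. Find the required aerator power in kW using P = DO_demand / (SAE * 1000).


SAE in g O2/kWh = 4.1 * 1000 = 4100 g/kWh
P = DO_demand / SAE_g = 2694.1 / 4100 = 0.657098 kW

0.657098 kW


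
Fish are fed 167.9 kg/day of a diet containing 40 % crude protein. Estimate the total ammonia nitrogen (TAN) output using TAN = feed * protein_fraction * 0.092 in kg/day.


Protein in feed = 167.9 * 40/100 = 67.16 kg/day
TAN = protein * 0.092 = 67.16 * 0.092 = 6.17872 kg/day

6.17872 kg/day


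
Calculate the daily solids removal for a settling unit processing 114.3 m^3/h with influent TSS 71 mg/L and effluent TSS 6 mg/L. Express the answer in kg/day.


Concentration drop: TSS_in - TSS_out = 71 - 6 = 65 mg/L
Hourly solids removed = Q * dTSS = 114.3 m^3/h * 65 mg/L = 7429.5 g/h  (m^3/h * mg/L = g/h)
Daily solids removed = 7429.5 * 24 = 178308 g/day
Convert g to kg: 178308 / 1000 = 178.308 kg/day

178.308 kg/day


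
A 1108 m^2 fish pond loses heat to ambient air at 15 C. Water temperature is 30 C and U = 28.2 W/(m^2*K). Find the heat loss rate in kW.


Temperature difference dT = 30 - 15 = 15 K
Heat loss (W) = U * A * dT = 28.2 * 1108 * 15 = 468684 W
Convert to kW: 468684 / 1000 = 468.684 kW

468.684 kW


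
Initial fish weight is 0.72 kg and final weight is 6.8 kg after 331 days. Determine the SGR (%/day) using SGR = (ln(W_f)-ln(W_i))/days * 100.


ln(W_f) = ln(6.8) = 1.9169226
ln(W_i) = ln(0.72) = -0.32850407
ln(W_f) - ln(W_i) = 1.9169226 - -0.32850407 = 2.2454267
SGR = 2.2454267 / 331 * 100 = 0.678377 %/day

0.678377 %/day


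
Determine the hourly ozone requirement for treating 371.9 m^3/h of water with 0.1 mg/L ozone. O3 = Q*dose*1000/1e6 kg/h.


O3 demand (mg/h) = Q * dose * 1000 = 371.9 * 0.1 * 1000 = 37190 mg/h
Convert mg to kg: 37190 / 1e6 = 0.03719 kg/h

0.03719 kg/h


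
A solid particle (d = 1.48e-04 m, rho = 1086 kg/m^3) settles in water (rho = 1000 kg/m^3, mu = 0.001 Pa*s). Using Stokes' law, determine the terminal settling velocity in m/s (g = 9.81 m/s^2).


Density difference: rho_p - rho_f = 1086 - 1000 = 86 kg/m^3
d^2 = (1.48e-04)^2 = 2.1904e-08 m^2
Numerator = (rho_p - rho_f) * g * d^2 = 86 * 9.81 * 2.1904e-08 = 1.8479529e-05
Denominator = 18 * mu = 18 * 0.001 = 0.018
v_s = 1.8479529e-05 / 0.018 = 0.00102664 m/s
Check: Re = rho_f * v_s * d / mu = 1000 * 0.00102664 * 1.48e-04 / 0.001 = 0.152 < 1, so Stokes' law applies.

0.00102664 m/s


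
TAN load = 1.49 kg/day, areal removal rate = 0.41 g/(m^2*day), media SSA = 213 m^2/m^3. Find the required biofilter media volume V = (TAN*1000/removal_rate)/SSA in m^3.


A = 1.49*1000 / 0.41 = 3634.1463 m^2
V = 3634.1463 / 213 = 17.0617

17.0617 m^3


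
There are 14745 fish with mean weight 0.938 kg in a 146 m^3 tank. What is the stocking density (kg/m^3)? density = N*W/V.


Total biomass = 14745 fish * 0.938 kg = 13830.81 kg
Density = total biomass / volume = 13830.81 / 146 = 94.7316 kg/m^3

94.7316 kg/m^3


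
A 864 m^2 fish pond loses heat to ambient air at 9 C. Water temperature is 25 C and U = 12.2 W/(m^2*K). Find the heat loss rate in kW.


Temperature difference dT = 25 - 9 = 16 K
Heat loss (W) = U * A * dT = 12.2 * 864 * 16 = 168652.8 W
Convert to kW: 168652.8 / 1000 = 168.6528 kW

168.6528 kW


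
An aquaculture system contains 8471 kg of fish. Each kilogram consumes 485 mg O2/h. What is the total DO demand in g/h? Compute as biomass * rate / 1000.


Total O2 consumption (mg/h) = 8471 kg * 485 mg/(kg*h) = 4108435 mg/h
Convert to g/h: 4108435 / 1000 = 4108.435 g/h

4108.435 g/h


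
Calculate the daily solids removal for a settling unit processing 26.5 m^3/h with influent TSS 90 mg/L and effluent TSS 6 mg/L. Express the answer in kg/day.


Concentration drop: TSS_in - TSS_out = 90 - 6 = 84 mg/L
Hourly solids removed = Q * dTSS = 26.5 m^3/h * 84 mg/L = 2226 g/h  (m^3/h * mg/L = g/h)
Daily solids removed = 2226 * 24 = 53424 g/day
Convert g to kg: 53424 / 1000 = 53.424 kg/day

53.424 kg/day


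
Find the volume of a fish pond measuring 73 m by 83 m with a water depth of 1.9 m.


Base area = L * W = 73 * 83 = 6059 m^2
Volume = area * depth = 6059 * 1.9 = 11512.1 m^3

11512.1 m^3


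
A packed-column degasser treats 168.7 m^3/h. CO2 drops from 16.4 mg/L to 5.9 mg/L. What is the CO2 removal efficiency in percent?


CO2_out / CO2_in = 5.9 / 16.4 = 0.3597561
Fraction remaining = 0.3597561
efficiency = (1 - 0.3597561) * 100 = 64.0244 %

64.0244 %


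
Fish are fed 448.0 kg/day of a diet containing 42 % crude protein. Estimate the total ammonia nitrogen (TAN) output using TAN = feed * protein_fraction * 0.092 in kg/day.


Protein in feed = 448.0 * 42/100 = 188.16 kg/day
TAN = protein * 0.092 = 188.16 * 0.092 = 17.31072 kg/day

17.31072 kg/day


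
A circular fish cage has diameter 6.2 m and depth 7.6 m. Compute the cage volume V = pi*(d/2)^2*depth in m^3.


r = d/2 = 6.2/2 = 3.1 m
Base area = pi*r^2 = pi*3.1^2 = 30.190705 m^2
Volume = 30.190705 * 7.6 = 229.449 m^3

229.449 m^3


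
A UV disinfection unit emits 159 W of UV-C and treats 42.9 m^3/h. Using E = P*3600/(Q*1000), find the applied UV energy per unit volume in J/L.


Energy delivered per hour = 159 W * 3600 s = 572400 J/h
Volume treated per hour = 42.9 m^3/h * 1000 = 42900 L/h
dose = 572400 / 42900 = 13.3427 J/L

13.3427 J/L


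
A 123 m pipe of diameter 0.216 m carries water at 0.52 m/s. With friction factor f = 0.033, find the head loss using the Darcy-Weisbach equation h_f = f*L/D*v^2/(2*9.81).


v^2 = 0.52^2 = 0.2704 m^2/s^2
L/D = 123/0.216 = 569.44444
h_f = f*(L/D)*v^2/(2g) = 0.033 * 569.44444 * 0.2704 / 19.62 = 0.258984 m

0.258984 m


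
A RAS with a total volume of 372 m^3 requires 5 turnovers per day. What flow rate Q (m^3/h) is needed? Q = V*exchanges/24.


Daily recirculation volume = 372 m^3 * 5 = 1860 m^3/day
Flow rate Q = daily volume / 24 h = 1860 / 24 = 77.5 m^3/h

77.5 m^3/h


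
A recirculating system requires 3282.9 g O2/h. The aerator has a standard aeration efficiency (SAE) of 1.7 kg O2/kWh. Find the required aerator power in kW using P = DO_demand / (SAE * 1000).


SAE in g O2/kWh = 1.7 * 1000 = 1700 g/kWh
P = DO_demand / SAE_g = 3282.9 / 1700 = 1.93112 kW

1.93112 kW


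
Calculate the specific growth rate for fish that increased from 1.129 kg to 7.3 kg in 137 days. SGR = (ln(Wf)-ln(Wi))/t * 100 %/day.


ln(W_f) = ln(7.3) = 1.9878743
ln(W_i) = ln(1.129) = 0.12133229
ln(W_f) - ln(W_i) = 1.9878743 - 0.12133229 = 1.866542
SGR = 1.866542 / 137 * 100 = 1.36244 %/day

1.36244 %/day


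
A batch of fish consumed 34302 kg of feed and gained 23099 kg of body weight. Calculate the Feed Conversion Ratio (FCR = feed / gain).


FCR = feed consumed / weight gained
FCR = 34302 kg / 23099 kg = 1.485

1.485


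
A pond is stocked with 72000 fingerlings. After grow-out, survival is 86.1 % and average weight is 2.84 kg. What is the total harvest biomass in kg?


Survivors = 72000 * 86.1/100 = 61992 fish
Harvest biomass = survivors * W_f = 61992 * 2.84 = 176057.28 kg

176057.28 kg


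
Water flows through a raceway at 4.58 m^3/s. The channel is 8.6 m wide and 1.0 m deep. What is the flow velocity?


Cross-sectional area = W * d = 8.6 * 1.0 = 8.6 m^2
Velocity = Q / A = 4.58 / 8.6 = 0.532558 m/s

0.532558 m/s


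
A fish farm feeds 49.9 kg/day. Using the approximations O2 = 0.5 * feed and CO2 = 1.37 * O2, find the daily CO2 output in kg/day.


O2 = 49.9 * 0.5 = 24.95
CO2 = 24.95 * 1.37 = 34.1815

34.1815 kg/day


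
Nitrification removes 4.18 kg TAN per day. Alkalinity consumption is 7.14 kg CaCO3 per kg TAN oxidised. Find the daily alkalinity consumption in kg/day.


Alkalinity factor: 7.14 kg CaCO3 consumed per kg TAN nitrified
alk = 4.18 kg TAN * 7.14 = 29.8452 kg CaCO3/day

29.8452 kg CaCO3/day


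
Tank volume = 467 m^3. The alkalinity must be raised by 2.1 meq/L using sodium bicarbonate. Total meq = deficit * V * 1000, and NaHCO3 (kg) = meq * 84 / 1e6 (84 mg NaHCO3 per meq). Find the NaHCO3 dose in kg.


Tank volume in L = 467 m^3 * 1000 = 467000 L
Total meq required = 2.1 meq/L * 467000 L = 980700 meq
NaHCO3 mass = 980700 meq * 84 mg/meq / 1e6 = 82.3788 kg

82.3788 kg


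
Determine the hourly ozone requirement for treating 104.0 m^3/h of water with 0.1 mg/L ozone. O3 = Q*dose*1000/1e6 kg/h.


O3 demand (mg/h) = Q * dose * 1000 = 104.0 * 0.1 * 1000 = 10400 mg/h
Convert mg to kg: 10400 / 1e6 = 0.0104 kg/h

0.0104 kg/h
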